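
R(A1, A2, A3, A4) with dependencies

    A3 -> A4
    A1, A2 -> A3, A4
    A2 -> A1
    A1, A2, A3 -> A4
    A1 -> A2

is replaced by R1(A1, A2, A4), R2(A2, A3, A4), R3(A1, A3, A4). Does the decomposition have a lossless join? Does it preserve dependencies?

lossless and dependency-preserving

Lossless test (chase): Rows 1 and 2 agree on A2; apply A2→A1 and equate their A1 entries. Rows 1 and 3 agree on A1; apply A1→A2 and equate their A2 entries. Rows 1 and 2 agree on A1, A2; apply A1, A2→A3, A4 and equate their A3, A4 entries. Row 1 is now all distinguished symbols — the join is lossless.
Dependency preservation: A1, A2 → A3, A4; A1, A2, A3 → A4 are not contained in any single fragment, but the restricted closure of each left-hand side across the fragments still reaches the right-hand side; the remaining FDs each lie inside some fragment. All dependencies are preserved.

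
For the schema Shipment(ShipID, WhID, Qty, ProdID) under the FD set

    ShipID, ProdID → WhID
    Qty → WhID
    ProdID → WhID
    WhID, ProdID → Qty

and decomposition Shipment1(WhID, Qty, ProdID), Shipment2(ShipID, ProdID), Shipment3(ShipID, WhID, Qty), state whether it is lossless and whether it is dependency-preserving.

Lossless test (chase): Rows 1 and 2 agree on ProdID; apply ProdID→WhID and equate their WhID entries. Rows 1 and 2 agree on WhID, ProdID; apply WhID, ProdID→Qty and equate their Qty entries. Row 2 is now all distinguished symbols — the join is lossless.
Dependency preservation: ShipID, ProdID → WhID is not contained in any single fragment, but the restricted closure of its left-hand side across the fragments still reaches the right-hand side; the remaining FDs each lie inside some fragment. All dependencies are preserved.

lossless and dependency-preserving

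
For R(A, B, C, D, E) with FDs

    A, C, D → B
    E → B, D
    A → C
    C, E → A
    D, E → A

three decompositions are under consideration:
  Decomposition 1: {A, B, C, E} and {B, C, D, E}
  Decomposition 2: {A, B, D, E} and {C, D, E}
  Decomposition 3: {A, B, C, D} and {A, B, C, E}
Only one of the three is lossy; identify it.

Decomposition 1: common = {B, C, E}, closure = {A, B, C, D, E} → lossless.
Decomposition 2: common = {D, E}, closure = {A, B, C, D, E} → lossless.
Decomposition 3: common = {A, B, C}, closure = {A, B, C} → lossy.

Decomposition 3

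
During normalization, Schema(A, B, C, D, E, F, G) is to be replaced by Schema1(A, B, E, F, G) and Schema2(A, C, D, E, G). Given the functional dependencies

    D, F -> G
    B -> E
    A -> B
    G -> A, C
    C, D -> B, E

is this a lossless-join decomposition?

Common attributes: Schema1 ∩ Schema2 = {A, E, G}.
Closure of {A, E, G}: A → B applies, adding B; G → A, C applies, adding C. So (A, E, G)⁺ = {A, B, C, E, G}.
The closure contains neither all of Schema1 = {A, B, E, F, G} nor all of Schema2 = {A, C, D, E, G}, so the common attributes are not a superkey of either fragment. The join is lossy.

No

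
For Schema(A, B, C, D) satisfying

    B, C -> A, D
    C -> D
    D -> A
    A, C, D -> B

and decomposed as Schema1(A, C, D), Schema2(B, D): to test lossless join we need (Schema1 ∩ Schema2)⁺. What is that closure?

A, D

Schema1 ∩ Schema2 = {D}.
D → A applies, adding A
Closure: {A, D}.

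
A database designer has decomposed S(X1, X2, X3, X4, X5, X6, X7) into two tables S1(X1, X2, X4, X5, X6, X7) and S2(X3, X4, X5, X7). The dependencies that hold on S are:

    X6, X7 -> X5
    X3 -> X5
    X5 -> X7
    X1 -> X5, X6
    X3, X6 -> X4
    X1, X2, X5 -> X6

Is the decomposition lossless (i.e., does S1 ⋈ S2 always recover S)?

No

Common attributes: S1 ∩ S2 = {X4, X5, X7}.
No dependency enlarges {X4, X5, X7}, so (X4, X5, X7)⁺ = {X4, X5, X7}.
The closure contains neither all of S1 = {X1, X2, X4, X5, X6, X7} nor all of S2 = {X3, X4, X5, X7}, so the common attributes are not a superkey of either fragment. The join is lossy.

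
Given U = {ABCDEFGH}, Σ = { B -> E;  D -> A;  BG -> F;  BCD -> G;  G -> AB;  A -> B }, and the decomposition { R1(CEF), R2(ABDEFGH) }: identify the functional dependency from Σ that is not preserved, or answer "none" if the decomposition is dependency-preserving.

BCD -> G

Check BCD → G: no single fragment contains all of {BCDG}, and the restricted closure of {BCD} across the fragments never reaches {G}.
B → E is preserved.
D → A is preserved.
BG → F is preserved.
G → AB is preserved.
A → B is preserved.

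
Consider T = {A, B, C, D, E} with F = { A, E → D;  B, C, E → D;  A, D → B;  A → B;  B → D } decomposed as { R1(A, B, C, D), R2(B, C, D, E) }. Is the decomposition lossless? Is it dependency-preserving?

Lossless test: (B, C, D)⁺ = {B, C, D}, which is a superkey of neither fragment — lossy.
Dependency preservation: A, E → D is not contained in any single fragment, but the restricted closure of its left-hand side across the fragments still reaches the right-hand side; the remaining FDs each lie inside some fragment. All dependencies are preserved.

lossy but dependency-preserving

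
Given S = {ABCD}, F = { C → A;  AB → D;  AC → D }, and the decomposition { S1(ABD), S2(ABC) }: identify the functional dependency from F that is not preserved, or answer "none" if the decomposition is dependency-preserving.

Check AC → D: no single fragment contains all of {ACD}, and the restricted closure of {AC} across the fragments never reaches {D}.
C → A is preserved.
AB → D is preserved.

AC → D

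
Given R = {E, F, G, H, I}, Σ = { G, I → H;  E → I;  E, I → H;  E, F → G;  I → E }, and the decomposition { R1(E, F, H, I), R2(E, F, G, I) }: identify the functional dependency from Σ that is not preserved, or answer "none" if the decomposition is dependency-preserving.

G, I → H: restricted closure across fragments reaches H.
E → I lies within R1.
E, I → H lies within R1.
E, F → G lies within R2.
I → E lies within R1.
Every dependency is enforceable on the fragments, so the decomposition is dependency-preserving.

none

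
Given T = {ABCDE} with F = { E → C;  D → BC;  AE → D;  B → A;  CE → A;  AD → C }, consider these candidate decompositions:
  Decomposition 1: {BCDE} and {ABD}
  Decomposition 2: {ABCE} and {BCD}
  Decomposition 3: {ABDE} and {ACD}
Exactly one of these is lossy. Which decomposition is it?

Decomposition 1: common = {BD}, closure = {ABCD} → lossless.
Decomposition 2: common = {BC}, closure = {ABC} → lossy.
Decomposition 3: common = {AD}, closure = {ABCD} → lossless.

Decomposition 2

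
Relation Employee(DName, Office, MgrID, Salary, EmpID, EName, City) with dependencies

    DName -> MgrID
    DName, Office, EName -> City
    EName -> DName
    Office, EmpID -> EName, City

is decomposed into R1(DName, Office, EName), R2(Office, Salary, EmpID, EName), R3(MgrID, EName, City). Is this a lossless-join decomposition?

Chase test. Columns are DName, Office, MgrID, Salary, EmpID, EName, City; row i has aⱼ where attribute j ∈ Ri, else bᵢⱼ.
Initial tableau (one row per fragment):
  row 1: a1 a2 b13 b14 b15 a6 b17
  row 2: b21 a2 b23 a4 a5 a6 b27
  row 3: b31 b32 a3 b34 b35 a6 a7
Rows 1 and 2 agree on EName; apply EName→DName and equate their DName entries.
Rows 1 and 3 agree on EName; apply EName→DName and equate their DName entries.
Rows 1 and 2 agree on DName; apply DName→MgrID and equate their MgrID entries.
Rows 1 and 3 agree on DName; apply DName→MgrID and equate their MgrID entries.
Rows 1 and 2 agree on DName, Office, EName; apply DName, Office, EName→City and equate their City entries.
No row becomes fully distinguished — the join is lossy.

No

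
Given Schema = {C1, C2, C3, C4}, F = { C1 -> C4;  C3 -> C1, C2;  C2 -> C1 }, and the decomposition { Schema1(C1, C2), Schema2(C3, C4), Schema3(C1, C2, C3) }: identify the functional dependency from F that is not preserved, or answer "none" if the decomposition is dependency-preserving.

Check C1 → C4: no single fragment contains all of {C1, C4}, and the restricted closure of {C1} across the fragments never reaches {C4}.
C3 → C1, C2 is preserved.
C2 → C1 is preserved.

C1 -> C4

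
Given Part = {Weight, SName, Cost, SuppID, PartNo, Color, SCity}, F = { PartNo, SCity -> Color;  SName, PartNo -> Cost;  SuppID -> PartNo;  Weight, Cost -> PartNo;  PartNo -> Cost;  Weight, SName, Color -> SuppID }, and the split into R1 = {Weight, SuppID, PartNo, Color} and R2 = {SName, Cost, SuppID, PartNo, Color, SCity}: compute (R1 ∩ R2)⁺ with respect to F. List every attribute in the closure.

Cost, SuppID, PartNo, Color

R1 ∩ R2 = {SuppID, PartNo, Color}.
PartNo → Cost applies, adding Cost
Closure: {Cost, SuppID, PartNo, Color}.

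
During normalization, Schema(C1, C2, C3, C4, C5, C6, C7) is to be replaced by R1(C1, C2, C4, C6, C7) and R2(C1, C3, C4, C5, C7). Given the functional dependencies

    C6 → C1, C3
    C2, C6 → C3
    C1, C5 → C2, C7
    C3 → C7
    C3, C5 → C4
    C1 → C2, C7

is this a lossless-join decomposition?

Common attributes: R1 ∩ R2 = {C1, C4, C7}.
Closure of {C1, C4, C7}: C1 → C2, C7 applies, adding C2. So (C1, C4, C7)⁺ = {C1, C2, C4, C7}.
The closure contains neither all of R1 = {C1, C2, C4, C6, C7} nor all of R2 = {C1, C3, C4, C5, C7}, so the common attributes are not a superkey of either fragment. The join is lossy.

No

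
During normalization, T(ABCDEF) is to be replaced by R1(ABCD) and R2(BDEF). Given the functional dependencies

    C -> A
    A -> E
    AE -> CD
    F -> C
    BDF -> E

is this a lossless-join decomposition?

No

Common attributes: R1 ∩ R2 = {BD}.
No dependency enlarges {BD}, so (BD)⁺ = {BD}.
The closure contains neither all of R1 = {ABCD} nor all of R2 = {BDEF}, so the common attributes are not a superkey of either fragment. The join is lossy.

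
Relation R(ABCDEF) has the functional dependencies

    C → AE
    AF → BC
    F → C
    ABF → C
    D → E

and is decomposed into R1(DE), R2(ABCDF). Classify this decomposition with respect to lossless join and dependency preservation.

Lossless test: (D)⁺ = {DE}, which contains all of one fragment — lossless.
Dependency preservation: the restricted closure of {C} across the fragments never reaches {AE}, so C → AE cannot be enforced without a join — not preserved.

lossless but not dependency-preserving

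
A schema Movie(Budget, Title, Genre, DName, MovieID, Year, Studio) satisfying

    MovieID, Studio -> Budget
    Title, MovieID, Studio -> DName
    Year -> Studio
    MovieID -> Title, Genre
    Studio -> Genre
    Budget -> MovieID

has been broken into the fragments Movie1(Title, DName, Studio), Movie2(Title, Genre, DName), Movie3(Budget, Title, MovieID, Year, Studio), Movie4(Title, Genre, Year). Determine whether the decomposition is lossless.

No

Chase test. Columns are Budget, Title, Genre, DName, MovieID, Year, Studio; row i has aⱼ where attribute j ∈ Moviei, else bᵢⱼ.
Initial tableau (one row per fragment):
  row 1: b11 a2 b13 a4 b15 b16 a7
  row 2: b21 a2 a3 a4 b25 b26 b27
  row 3: a1 a2 b33 b34 a5 a6 a7
  row 4: b41 a2 a3 b44 b45 a6 b47
Rows 3 and 4 agree on Year; apply Year→Studio and equate their Studio entries.
Rows 1 and 3 agree on Studio; apply Studio→Genre and equate their Genre entries.
Rows 1 and 4 agree on Studio; apply Studio→Genre and equate their Genre entries.
No row becomes fully distinguished — the join is lossy.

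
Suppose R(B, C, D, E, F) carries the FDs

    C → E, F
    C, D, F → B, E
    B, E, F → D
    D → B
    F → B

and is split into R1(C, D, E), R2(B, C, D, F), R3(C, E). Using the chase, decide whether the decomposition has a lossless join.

Yes

Chase test. Columns are B, C, D, E, F; row i has aⱼ where attribute j ∈ Ri, else bᵢⱼ.
Initial tableau (one row per fragment):
  row 1: b11 a2 a3 a4 b15
  row 2: a1 a2 a3 b24 a5
  row 3: b31 a2 b33 a4 b35
Rows 1 and 2 agree on C; apply C→E, F and equate their E, F entries.
Rows 1 and 3 agree on C; apply C→E, F and equate their E, F entries.
Rows 1 and 2 agree on C, D, F; apply C, D, F→B, E and equate their B, E entries.
Rows 1 and 3 agree on F; apply F→B and equate their B entries.
Rows 1 and 3 agree on B, E, F; apply B, E, F→D and equate their D entries.
Row 1 is now all distinguished symbols — the join is lossless.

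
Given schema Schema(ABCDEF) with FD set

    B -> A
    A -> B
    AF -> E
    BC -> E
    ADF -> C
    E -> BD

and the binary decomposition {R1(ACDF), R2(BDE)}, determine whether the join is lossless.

Common attributes: R1 ∩ R2 = {D}.
No dependency enlarges {D}, so (D)⁺ = {D}.
The closure contains neither all of R1 = {ACDF} nor all of R2 = {BDE}, so the common attributes are not a superkey of either fragment. The join is lossy.

No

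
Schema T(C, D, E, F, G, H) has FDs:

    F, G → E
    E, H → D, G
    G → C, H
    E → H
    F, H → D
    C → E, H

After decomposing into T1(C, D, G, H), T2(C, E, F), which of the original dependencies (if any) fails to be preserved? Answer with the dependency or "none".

Check F, H → D: no single fragment contains all of {D, F, H}, and the restricted closure of {F, H} across the fragments never reaches {D}.
F, G → E is preserved.
E, H → D, G is preserved.
G → C, H is preserved.
E → H is preserved.
C → E, H is preserved.

F, H → D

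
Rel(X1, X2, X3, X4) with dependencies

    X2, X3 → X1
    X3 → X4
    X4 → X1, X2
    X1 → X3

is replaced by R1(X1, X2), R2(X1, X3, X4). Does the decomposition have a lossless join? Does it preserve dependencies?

lossless and dependency-preserving

Lossless test: (X1)⁺ = {X1, X2, X3, X4}, which contains all of one fragment — lossless.
Dependency preservation: X2, X3 → X1; X4 → X1, X2 are not contained in any single fragment, but the restricted closure of each left-hand side across the fragments still reaches the right-hand side; the remaining FDs each lie inside some fragment. All dependencies are preserved.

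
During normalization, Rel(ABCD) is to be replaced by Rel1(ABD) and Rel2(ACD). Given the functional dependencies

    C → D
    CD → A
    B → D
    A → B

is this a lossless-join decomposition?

Yes

Common attributes: Rel1 ∩ Rel2 = {AD}.
Closure of {AD}: A → B applies, adding B. So (AD)⁺ = {ABD}.
This closure contains every attribute of Rel1, so Rel1 ∩ Rel2 → Rel1. The join is lossless.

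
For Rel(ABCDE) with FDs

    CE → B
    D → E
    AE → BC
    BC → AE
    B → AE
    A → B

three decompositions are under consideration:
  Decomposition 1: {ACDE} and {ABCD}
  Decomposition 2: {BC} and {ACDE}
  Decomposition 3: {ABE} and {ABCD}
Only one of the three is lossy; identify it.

Decomposition 2

Decomposition 1: common = {ACD}, closure = {ABCDE} → lossless.
Decomposition 2: common = {C}, closure = {C} → lossy.
Decomposition 3: common = {AB}, closure = {ABCE} → lossless.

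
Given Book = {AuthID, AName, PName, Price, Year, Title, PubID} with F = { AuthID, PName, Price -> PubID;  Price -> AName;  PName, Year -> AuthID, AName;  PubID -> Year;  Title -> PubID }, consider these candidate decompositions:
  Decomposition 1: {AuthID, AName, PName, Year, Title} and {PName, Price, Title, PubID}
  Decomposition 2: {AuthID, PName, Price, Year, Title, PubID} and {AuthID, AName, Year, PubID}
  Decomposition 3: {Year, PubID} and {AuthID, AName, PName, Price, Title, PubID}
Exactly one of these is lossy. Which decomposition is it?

Decomposition 2

Decomposition 1: common = {PName, Title}, closure = {AuthID, AName, PName, Year, Title, PubID} → lossless.
Decomposition 2: common = {AuthID, Year, PubID}, closure = {AuthID, Year, PubID} → lossy.
Decomposition 3: common = {PubID}, closure = {Year, PubID} → lossless.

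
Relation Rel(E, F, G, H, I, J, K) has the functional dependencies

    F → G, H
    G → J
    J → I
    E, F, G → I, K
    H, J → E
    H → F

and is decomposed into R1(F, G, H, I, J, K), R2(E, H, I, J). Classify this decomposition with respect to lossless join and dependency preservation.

lossless and dependency-preserving

Lossless test: (H, I, J)⁺ = {E, F, G, H, I, J, K}, which contains all of one fragment — lossless.
Dependency preservation: E, F, G → I, K is not contained in any single fragment, but the restricted closure of its left-hand side across the fragments still reaches the right-hand side; the remaining FDs each lie inside some fragment. All dependencies are preserved.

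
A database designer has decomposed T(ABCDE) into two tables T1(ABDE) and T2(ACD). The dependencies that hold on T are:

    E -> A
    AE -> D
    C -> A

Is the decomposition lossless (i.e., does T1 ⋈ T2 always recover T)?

No

Common attributes: T1 ∩ T2 = {AD}.
No dependency enlarges {AD}, so (AD)⁺ = {AD}.
The closure contains neither all of T1 = {ABDE} nor all of T2 = {ACD}, so the common attributes are not a superkey of either fragment. The join is lossy.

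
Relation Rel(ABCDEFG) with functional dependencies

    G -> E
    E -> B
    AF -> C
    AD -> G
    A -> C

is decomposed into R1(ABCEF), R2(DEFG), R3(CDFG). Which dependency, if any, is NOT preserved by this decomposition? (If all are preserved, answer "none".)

Check AD → G: no single fragment contains all of {ADG}, and the restricted closure of {AD} across the fragments never reaches {G}.
G → E is preserved.
E → B is preserved.
AF → C is preserved.
A → C is preserved.

AD -> G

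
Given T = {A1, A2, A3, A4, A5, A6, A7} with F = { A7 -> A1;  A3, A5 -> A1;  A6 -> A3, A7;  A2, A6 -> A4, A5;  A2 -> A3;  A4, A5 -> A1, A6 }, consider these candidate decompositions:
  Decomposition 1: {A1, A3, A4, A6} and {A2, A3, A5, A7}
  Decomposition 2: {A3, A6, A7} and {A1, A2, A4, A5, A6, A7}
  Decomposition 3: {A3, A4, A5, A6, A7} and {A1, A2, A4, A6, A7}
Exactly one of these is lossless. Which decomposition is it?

Decomposition 2

Decomposition 1: common = {A3}, closure = {A3} → lossy.
Decomposition 2: common = {A6, A7}, closure = {A1, A3, A6, A7} → lossless.
Decomposition 3: common = {A4, A6, A7}, closure = {A1, A3, A4, A6, A7} → lossy.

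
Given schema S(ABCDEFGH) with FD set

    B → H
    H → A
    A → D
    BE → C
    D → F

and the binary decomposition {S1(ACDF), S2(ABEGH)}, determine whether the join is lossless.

Common attributes: S1 ∩ S2 = {A}.
Closure of {A}: A → D applies, adding D; D → F applies, adding F. So (A)⁺ = {ADF}.
The closure contains neither all of S1 = {ACDF} nor all of S2 = {ABEGH}, so the common attributes are not a superkey of either fragment. The join is lossy.

No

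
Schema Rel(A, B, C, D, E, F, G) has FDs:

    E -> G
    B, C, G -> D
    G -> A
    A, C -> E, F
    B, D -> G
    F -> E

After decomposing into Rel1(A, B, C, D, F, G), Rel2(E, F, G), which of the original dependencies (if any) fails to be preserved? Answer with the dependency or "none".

E → G lies within Rel2.
B, C, G → D lies within Rel1.
G → A lies within Rel1.
A, C → E, F: restricted closure across fragments reaches E, F.
B, D → G lies within Rel1.
F → E lies within Rel2.
Every dependency is enforceable on the fragments, so the decomposition is dependency-preserving.

none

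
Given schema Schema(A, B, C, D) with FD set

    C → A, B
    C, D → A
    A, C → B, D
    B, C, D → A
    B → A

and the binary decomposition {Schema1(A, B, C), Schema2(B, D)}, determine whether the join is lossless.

No

Common attributes: Schema1 ∩ Schema2 = {B}.
Closure of {B}: B → A applies, adding A. So (B)⁺ = {A, B}.
The closure contains neither all of Schema1 = {A, B, C} nor all of Schema2 = {B, D}, so the common attributes are not a superkey of either fragment. The join is lossy.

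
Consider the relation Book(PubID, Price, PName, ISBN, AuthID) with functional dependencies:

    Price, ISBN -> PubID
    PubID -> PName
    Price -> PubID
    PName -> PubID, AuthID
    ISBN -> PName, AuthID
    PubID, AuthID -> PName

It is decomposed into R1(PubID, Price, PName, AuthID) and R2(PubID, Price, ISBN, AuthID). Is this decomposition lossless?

Common attributes: R1 ∩ R2 = {PubID, Price, AuthID}.
Closure of {PubID, Price, AuthID}: PubID → PName applies, adding PName. So (PubID, Price, AuthID)⁺ = {PubID, Price, PName, AuthID}.
This closure contains every attribute of R1, so R1 ∩ R2 → R1. The join is lossless.

Yes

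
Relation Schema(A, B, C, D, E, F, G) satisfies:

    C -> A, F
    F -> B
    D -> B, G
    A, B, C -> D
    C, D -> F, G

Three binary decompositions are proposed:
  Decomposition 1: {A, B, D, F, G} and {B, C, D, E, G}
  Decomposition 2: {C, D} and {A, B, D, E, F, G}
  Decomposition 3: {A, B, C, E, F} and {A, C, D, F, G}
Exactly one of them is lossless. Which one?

Decomposition 3

Decomposition 1: common = {B, D, G}, closure = {B, D, G} → lossy.
Decomposition 2: common = {D}, closure = {B, D, G} → lossy.
Decomposition 3: common = {A, C, F}, closure = {A, B, C, D, F, G} → lossless.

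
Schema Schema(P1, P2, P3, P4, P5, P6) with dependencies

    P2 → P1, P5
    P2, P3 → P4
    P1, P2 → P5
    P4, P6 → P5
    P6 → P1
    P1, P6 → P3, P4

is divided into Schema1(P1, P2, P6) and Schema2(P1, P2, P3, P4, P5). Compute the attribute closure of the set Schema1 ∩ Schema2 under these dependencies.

P1, P2, P5

Schema1 ∩ Schema2 = {P1, P2}.
P2 → P1, P5 applies, adding P5
Closure: {P1, P2, P5}.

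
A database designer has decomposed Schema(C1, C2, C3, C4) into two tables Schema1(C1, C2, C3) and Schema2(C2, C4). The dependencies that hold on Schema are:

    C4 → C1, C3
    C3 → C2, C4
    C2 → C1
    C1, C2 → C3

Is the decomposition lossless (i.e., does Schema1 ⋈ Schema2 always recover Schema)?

Yes

Common attributes: Schema1 ∩ Schema2 = {C2}.
Closure of {C2}: C2 → C1 applies, adding C1; C1, C2 → C3 applies, adding C3; C3 → C2, C4 applies, adding C4. So (C2)⁺ = {C1, C2, C3, C4}.
This closure contains every attribute of Schema1, so Schema1 ∩ Schema2 → Schema1. The join is lossless.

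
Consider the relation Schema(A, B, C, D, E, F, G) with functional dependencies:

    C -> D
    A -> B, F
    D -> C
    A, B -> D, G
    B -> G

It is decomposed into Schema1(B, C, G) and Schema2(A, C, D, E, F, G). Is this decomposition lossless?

Common attributes: Schema1 ∩ Schema2 = {C, G}.
Closure of {C, G}: C → D applies, adding D. So (C, G)⁺ = {C, D, G}.
The closure contains neither all of Schema1 = {B, C, G} nor all of Schema2 = {A, C, D, E, F, G}, so the common attributes are not a superkey of either fragment. The join is lossy.

No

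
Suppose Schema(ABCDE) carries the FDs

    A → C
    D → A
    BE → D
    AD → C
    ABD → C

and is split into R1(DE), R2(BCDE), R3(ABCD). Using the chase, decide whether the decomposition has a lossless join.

Yes

Chase test. Columns are ABCDE; row i has aⱼ where attribute j ∈ Ri, else bᵢⱼ.
Initial tableau (one row per fragment):
  row 1: b11 b12 b13 a4 a5
  row 2: b21 a2 a3 a4 a5
  row 3: a1 a2 a3 a4 b35
Rows 1 and 2 agree on D; apply D→A and equate their A entries.
Rows 1 and 3 agree on D; apply D→A and equate their A entries.
Rows 1 and 2 agree on AD; apply AD→C and equate their C entries.
Row 2 is now all distinguished symbols — the join is lossless.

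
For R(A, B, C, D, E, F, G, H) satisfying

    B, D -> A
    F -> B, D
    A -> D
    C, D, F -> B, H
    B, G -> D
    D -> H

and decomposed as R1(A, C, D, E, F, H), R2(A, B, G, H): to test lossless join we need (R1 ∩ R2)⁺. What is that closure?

A, D, H

R1 ∩ R2 = {A, H}.
A → D applies, adding D
Closure: {A, D, H}.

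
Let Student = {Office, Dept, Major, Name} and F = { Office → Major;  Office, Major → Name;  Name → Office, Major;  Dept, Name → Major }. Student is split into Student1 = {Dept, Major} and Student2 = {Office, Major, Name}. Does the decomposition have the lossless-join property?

Common attributes: Student1 ∩ Student2 = {Major}.
No dependency enlarges {Major}, so (Major)⁺ = {Major}.
The closure contains neither all of Student1 = {Dept, Major} nor all of Student2 = {Office, Major, Name}, so the common attributes are not a superkey of either fragment. The join is lossy.

No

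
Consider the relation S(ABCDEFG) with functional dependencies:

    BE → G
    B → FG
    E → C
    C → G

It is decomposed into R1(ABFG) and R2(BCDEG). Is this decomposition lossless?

Common attributes: R1 ∩ R2 = {BG}.
Closure of {BG}: B → FG applies, adding F. So (BG)⁺ = {BFG}.
The closure contains neither all of R1 = {ABFG} nor all of R2 = {BCDEG}, so the common attributes are not a superkey of either fragment. The join is lossy.

No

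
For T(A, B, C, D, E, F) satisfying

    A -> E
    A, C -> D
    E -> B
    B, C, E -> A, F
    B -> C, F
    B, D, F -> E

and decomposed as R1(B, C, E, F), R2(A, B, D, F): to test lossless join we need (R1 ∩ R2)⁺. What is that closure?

B, C, F

R1 ∩ R2 = {B, F}.
B → C, F applies, adding C
Closure: {B, C, F}.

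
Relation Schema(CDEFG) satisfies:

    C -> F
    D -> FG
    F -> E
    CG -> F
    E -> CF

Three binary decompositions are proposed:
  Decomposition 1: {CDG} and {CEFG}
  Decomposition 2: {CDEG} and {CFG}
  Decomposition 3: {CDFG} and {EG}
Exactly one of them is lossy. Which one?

Decomposition 1: common = {CG}, closure = {CEFG} → lossless.
Decomposition 2: common = {CG}, closure = {CEFG} → lossless.
Decomposition 3: common = {G}, closure = {G} → lossy.

Decomposition 3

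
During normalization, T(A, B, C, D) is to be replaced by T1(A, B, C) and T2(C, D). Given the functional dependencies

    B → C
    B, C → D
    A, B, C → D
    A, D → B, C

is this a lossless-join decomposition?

Common attributes: T1 ∩ T2 = {C}.
No dependency enlarges {C}, so (C)⁺ = {C}.
The closure contains neither all of T1 = {A, B, C} nor all of T2 = {C, D}, so the common attributes are not a superkey of either fragment. The join is lossy.

No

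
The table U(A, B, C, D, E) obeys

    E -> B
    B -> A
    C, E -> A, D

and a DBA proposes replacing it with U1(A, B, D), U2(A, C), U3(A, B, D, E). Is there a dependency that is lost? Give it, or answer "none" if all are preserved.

C, E -> A, D

Check C, E → A, D: no single fragment contains all of {A, C, D, E}, and the restricted closure of {C, E} across the fragments never reaches {A, D}.
E → B is preserved.
B → A is preserved.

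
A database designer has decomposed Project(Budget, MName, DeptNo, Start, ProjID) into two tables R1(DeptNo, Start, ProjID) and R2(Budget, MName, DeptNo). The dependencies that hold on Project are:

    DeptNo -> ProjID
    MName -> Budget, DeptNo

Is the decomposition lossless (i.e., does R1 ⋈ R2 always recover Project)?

No

Common attributes: R1 ∩ R2 = {DeptNo}.
Closure of {DeptNo}: DeptNo → ProjID applies, adding ProjID. So (DeptNo)⁺ = {DeptNo, ProjID}.
The closure contains neither all of R1 = {DeptNo, Start, ProjID} nor all of R2 = {Budget, MName, DeptNo}, so the common attributes are not a superkey of either fragment. The join is lossy.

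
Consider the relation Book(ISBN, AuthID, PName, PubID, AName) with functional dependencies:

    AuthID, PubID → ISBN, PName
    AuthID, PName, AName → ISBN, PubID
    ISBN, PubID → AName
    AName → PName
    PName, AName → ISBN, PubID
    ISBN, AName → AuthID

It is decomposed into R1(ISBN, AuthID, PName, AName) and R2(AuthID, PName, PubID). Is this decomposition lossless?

No

Common attributes: R1 ∩ R2 = {AuthID, PName}.
No dependency enlarges {AuthID, PName}, so (AuthID, PName)⁺ = {AuthID, PName}.
The closure contains neither all of R1 = {ISBN, AuthID, PName, AName} nor all of R2 = {AuthID, PName, PubID}, so the common attributes are not a superkey of either fragment. The join is lossy.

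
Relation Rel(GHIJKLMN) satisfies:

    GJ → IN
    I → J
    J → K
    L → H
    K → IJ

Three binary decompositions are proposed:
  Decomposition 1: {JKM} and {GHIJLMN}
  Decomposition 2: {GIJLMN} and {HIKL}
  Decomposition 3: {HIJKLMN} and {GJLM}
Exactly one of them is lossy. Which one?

Decomposition 3

Decomposition 1: common = {JM}, closure = {IJKM} → lossless.
Decomposition 2: common = {IL}, closure = {HIJKL} → lossless.
Decomposition 3: common = {JLM}, closure = {HIJKLM} → lossy.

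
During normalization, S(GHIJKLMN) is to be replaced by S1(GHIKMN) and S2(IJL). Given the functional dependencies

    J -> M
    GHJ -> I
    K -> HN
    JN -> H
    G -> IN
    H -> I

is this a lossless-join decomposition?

Common attributes: S1 ∩ S2 = {I}.
No dependency enlarges {I}, so (I)⁺ = {I}.
The closure contains neither all of S1 = {GHIKMN} nor all of S2 = {IJL}, so the common attributes are not a superkey of either fragment. The join is lossy.

No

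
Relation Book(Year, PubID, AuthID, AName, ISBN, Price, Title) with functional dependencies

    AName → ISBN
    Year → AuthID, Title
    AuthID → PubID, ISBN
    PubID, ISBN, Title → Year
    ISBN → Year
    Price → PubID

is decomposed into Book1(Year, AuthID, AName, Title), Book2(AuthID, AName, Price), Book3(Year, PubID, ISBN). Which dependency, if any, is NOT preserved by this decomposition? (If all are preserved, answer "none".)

Check Price → PubID: no single fragment contains all of {PubID, Price}, and the restricted closure of {Price} across the fragments never reaches {PubID}.
AName → ISBN is preserved.
Year → AuthID, Title is preserved.
AuthID → PubID, ISBN is preserved.
PubID, ISBN, Title → Year is preserved.
ISBN → Year is preserved.

Price → PubID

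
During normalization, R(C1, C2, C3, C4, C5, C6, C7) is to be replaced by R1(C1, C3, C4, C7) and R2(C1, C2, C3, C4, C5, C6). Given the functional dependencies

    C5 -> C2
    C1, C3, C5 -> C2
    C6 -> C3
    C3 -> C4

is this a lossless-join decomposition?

No

Common attributes: R1 ∩ R2 = {C1, C3, C4}.
No dependency enlarges {C1, C3, C4}, so (C1, C3, C4)⁺ = {C1, C3, C4}.
The closure contains neither all of R1 = {C1, C3, C4, C7} nor all of R2 = {C1, C2, C3, C4, C5, C6}, so the common attributes are not a superkey of either fragment. The join is lossy.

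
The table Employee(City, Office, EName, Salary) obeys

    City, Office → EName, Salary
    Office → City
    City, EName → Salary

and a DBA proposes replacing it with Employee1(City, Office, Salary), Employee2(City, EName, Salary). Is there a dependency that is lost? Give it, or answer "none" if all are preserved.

City, Office → EName, Salary

Check City, Office → EName, Salary: no single fragment contains all of {City, Office, EName, Salary}, and the restricted closure of {City, Office} across the fragments never reaches {EName, Salary}.
Office → City is preserved.
City, EName → Salary is preserved.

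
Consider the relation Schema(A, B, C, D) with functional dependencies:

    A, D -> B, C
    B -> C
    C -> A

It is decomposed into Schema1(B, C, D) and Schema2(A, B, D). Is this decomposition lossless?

Yes

Common attributes: Schema1 ∩ Schema2 = {B, D}.
Closure of {B, D}: B → C applies, adding C; C → A applies, adding A. So (B, D)⁺ = {A, B, C, D}.
This closure contains every attribute of Schema1, so Schema1 ∩ Schema2 → Schema1. The join is lossless.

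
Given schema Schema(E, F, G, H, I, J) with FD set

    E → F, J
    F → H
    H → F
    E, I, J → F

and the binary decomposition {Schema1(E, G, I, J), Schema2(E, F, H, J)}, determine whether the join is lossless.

Yes

Common attributes: Schema1 ∩ Schema2 = {E, J}.
Closure of {E, J}: E → F, J applies, adding F; F → H applies, adding H. So (E, J)⁺ = {E, F, H, J}.
This closure contains every attribute of Schema2, so Schema1 ∩ Schema2 → Schema2. The join is lossless.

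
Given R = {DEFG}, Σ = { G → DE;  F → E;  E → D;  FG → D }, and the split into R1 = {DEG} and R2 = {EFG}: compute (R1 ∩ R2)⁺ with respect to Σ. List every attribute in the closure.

R1 ∩ R2 = {EG}.
G → DE applies, adding D
Closure: {DEG}.

DEG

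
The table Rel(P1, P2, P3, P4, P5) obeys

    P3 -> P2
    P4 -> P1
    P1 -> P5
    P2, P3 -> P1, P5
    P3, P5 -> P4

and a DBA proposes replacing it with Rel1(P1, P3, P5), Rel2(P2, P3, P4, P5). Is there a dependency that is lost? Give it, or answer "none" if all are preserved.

Check P4 → P1: no single fragment contains all of {P1, P4}, and the restricted closure of {P4} across the fragments never reaches {P1}.
P3 → P2 is preserved.
P1 → P5 is preserved.
P2, P3 → P1, P5 is preserved.
P3, P5 → P4 is preserved.

P4 -> P1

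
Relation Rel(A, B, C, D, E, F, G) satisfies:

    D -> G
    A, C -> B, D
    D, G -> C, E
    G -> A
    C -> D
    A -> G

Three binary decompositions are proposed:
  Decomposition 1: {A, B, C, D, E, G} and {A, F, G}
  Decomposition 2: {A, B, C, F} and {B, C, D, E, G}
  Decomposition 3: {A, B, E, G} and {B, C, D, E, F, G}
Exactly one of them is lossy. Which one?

Decomposition 1

Decomposition 1: common = {A, G}, closure = {A, G} → lossy.
Decomposition 2: common = {B, C}, closure = {A, B, C, D, E, G} → lossless.
Decomposition 3: common = {B, E, G}, closure = {A, B, E, G} → lossless.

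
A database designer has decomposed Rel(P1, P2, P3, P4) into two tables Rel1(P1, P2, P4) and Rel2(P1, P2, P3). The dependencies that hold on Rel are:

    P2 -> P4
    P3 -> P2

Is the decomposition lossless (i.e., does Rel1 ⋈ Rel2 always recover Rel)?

Common attributes: Rel1 ∩ Rel2 = {P1, P2}.
Closure of {P1, P2}: P2 → P4 applies, adding P4. So (P1, P2)⁺ = {P1, P2, P4}.
This closure contains every attribute of Rel1, so Rel1 ∩ Rel2 → Rel1. The join is lossless.

Yes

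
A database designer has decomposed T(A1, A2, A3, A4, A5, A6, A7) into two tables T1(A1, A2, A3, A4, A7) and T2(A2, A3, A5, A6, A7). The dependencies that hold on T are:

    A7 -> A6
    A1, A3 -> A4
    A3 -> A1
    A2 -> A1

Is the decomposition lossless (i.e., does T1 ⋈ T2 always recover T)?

Yes

Common attributes: T1 ∩ T2 = {A2, A3, A7}.
Closure of {A2, A3, A7}: A7 → A6 applies, adding A6; A3 → A1 applies, adding A1; A1, A3 → A4 applies, adding A4. So (A2, A3, A7)⁺ = {A1, A2, A3, A4, A6, A7}.
This closure contains every attribute of T1, so T1 ∩ T2 → T1. The join is lossless.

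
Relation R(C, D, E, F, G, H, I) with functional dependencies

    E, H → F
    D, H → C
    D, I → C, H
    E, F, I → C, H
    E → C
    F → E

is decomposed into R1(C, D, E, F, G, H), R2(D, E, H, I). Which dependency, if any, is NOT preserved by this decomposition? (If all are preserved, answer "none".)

Check E, F, I → C, H: no single fragment contains all of {C, E, F, H, I}, and the restricted closure of {E, F, I} across the fragments never reaches {C, H}.
E, H → F is preserved.
D, H → C is preserved.
D, I → C, H is preserved.
E → C is preserved.
F → E is preserved.

E, F, I → C, H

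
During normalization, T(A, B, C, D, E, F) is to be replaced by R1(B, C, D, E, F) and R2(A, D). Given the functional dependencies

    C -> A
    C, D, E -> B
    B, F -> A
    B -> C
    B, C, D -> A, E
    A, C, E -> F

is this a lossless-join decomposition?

Common attributes: R1 ∩ R2 = {D}.
No dependency enlarges {D}, so (D)⁺ = {D}.
The closure contains neither all of R1 = {B, C, D, E, F} nor all of R2 = {A, D}, so the common attributes are not a superkey of either fragment. The join is lossy.

No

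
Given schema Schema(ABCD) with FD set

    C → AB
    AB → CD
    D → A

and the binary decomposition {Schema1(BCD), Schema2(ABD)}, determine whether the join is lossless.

Common attributes: Schema1 ∩ Schema2 = {BD}.
Closure of {BD}: D → A applies, adding A; AB → CD applies, adding C. So (BD)⁺ = {ABCD}.
This closure contains every attribute of Schema1, so Schema1 ∩ Schema2 → Schema1. The join is lossless.

Yes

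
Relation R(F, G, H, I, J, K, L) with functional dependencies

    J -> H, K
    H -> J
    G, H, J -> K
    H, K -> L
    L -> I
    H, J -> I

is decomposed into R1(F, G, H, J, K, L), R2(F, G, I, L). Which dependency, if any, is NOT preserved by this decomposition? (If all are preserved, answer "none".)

J → H, K lies within R1.
H → J lies within R1.
G, H, J → K lies within R1.
H, K → L lies within R1.
L → I lies within R2.
H, J → I: restricted closure across fragments reaches I.
Every dependency is enforceable on the fragments, so the decomposition is dependency-preserving.

none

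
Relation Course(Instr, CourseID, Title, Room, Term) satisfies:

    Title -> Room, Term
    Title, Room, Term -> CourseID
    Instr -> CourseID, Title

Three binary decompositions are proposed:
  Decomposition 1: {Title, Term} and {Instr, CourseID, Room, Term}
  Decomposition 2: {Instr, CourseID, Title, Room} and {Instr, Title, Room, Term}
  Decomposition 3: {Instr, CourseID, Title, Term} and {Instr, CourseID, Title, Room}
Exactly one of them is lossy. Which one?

Decomposition 1

Decomposition 1: common = {Term}, closure = {Term} → lossy.
Decomposition 2: common = {Instr, Title, Room}, closure = {Instr, CourseID, Title, Room, Term} → lossless.
Decomposition 3: common = {Instr, CourseID, Title}, closure = {Instr, CourseID, Title, Room, Term} → lossless.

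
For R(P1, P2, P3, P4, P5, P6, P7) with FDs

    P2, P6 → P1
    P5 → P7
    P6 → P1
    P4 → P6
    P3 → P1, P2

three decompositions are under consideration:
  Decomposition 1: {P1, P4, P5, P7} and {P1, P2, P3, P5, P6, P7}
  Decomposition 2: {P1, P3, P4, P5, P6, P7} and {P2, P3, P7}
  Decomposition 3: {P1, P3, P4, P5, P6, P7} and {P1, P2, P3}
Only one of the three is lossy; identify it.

Decomposition 1

Decomposition 1: common = {P1, P5, P7}, closure = {P1, P5, P7} → lossy.
Decomposition 2: common = {P3, P7}, closure = {P1, P2, P3, P7} → lossless.
Decomposition 3: common = {P1, P3}, closure = {P1, P2, P3} → lossless.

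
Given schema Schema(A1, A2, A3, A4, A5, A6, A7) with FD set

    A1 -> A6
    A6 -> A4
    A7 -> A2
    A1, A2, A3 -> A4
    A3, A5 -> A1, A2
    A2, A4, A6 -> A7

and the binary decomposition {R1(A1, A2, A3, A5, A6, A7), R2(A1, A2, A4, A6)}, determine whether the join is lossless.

Common attributes: R1 ∩ R2 = {A1, A2, A6}.
Closure of {A1, A2, A6}: A6 → A4 applies, adding A4; A2, A4, A6 → A7 applies, adding A7. So (A1, A2, A6)⁺ = {A1, A2, A4, A6, A7}.
This closure contains every attribute of R2, so R1 ∩ R2 → R2. The join is lossless.

Yes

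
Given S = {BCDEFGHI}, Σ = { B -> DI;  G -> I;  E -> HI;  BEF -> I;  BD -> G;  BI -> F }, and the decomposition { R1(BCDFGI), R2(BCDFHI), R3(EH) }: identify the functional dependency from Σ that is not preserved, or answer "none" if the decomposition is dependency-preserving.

Check E → HI: no single fragment contains all of {EHI}, and the restricted closure of {E} across the fragments never reaches {HI}.
B → DI is preserved.
G → I is preserved.
BEF → I is preserved.
BD → G is preserved.
BI → F is preserved.

E -> HI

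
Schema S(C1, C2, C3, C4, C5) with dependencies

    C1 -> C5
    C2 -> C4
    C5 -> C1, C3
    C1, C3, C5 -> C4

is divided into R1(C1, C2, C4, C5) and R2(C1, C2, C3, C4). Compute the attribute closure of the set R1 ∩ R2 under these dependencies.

R1 ∩ R2 = {C1, C2, C4}.
C1 → C5 applies, adding C5
C5 → C1, C3 applies, adding C3
Closure: {C1, C2, C3, C4, C5}.

C1, C2, C3, C4, C5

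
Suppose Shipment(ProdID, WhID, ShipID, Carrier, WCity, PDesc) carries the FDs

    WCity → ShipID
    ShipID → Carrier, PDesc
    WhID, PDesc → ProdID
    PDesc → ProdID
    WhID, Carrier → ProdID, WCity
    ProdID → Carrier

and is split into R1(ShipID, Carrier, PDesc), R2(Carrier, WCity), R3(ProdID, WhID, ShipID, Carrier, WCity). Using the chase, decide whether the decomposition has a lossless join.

Yes

Chase test. Columns are ProdID, WhID, ShipID, Carrier, WCity, PDesc; row i has aⱼ where attribute j ∈ Ri, else bᵢⱼ.
Initial tableau (one row per fragment):
  row 1: b11 b12 a3 a4 b15 a6
  row 2: b21 b22 b23 a4 a5 b26
  row 3: a1 a2 a3 a4 a5 b36
Rows 2 and 3 agree on WCity; apply WCity→ShipID and equate their ShipID entries.
Rows 1 and 2 agree on ShipID; apply ShipID→Carrier, PDesc and equate their Carrier, PDesc entries.
Rows 1 and 3 agree on ShipID; apply ShipID→Carrier, PDesc and equate their Carrier, PDesc entries.
Rows 1 and 2 agree on PDesc; apply PDesc→ProdID and equate their ProdID entries.
Rows 1 and 3 agree on PDesc; apply PDesc→ProdID and equate their ProdID entries.
Row 3 is now all distinguished symbols — the join is lossless.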